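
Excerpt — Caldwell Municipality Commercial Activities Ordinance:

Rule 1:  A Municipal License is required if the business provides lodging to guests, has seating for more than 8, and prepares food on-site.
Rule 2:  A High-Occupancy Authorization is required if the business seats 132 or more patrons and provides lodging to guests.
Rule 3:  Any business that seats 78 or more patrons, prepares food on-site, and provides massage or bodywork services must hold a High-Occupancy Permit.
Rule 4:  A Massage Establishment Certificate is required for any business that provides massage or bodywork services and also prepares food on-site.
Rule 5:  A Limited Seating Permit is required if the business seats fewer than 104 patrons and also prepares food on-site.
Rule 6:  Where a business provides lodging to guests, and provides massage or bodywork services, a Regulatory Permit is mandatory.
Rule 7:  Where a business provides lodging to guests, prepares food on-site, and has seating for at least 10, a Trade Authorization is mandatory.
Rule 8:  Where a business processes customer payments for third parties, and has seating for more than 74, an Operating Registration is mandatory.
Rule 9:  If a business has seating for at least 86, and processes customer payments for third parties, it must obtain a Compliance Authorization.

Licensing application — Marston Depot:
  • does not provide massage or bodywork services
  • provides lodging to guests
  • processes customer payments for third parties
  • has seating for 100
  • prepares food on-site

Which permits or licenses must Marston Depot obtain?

Compliance Authorization, Limited Seating Permit, Municipal License, Operating Registration, Trade Authorization

Rule 1: provides lodging to guests; seating 100 > 8; prepares food on-site → Municipal License required.
Rule 2: seating 100 < 132; provides lodging to guests → High-Occupancy Authorization not required.
Rule 3: seating 100 ≥ 78; prepares food on-site; does not provide massage or bodywork services → High-Occupancy Permit not required.
Rule 4: does not provide massage or bodywork services; prepares food on-site → Massage Establishment Certificate not required.
Rule 5: seating 100 < 104; prepares food on-site → Limited Seating Permit required.
Rule 6: provides lodging to guests; does not provide massage or bodywork services → Regulatory Permit not required.
Rule 7: provides lodging to guests; prepares food on-site; seating 100 ≥ 10 → Trade Authorization required.
Rule 8: processes customer payments for third parties; seating 100 > 74 → Operating Registration required.
Rule 9: seating 100 ≥ 86; processes customer payments for third parties → Compliance Authorization required.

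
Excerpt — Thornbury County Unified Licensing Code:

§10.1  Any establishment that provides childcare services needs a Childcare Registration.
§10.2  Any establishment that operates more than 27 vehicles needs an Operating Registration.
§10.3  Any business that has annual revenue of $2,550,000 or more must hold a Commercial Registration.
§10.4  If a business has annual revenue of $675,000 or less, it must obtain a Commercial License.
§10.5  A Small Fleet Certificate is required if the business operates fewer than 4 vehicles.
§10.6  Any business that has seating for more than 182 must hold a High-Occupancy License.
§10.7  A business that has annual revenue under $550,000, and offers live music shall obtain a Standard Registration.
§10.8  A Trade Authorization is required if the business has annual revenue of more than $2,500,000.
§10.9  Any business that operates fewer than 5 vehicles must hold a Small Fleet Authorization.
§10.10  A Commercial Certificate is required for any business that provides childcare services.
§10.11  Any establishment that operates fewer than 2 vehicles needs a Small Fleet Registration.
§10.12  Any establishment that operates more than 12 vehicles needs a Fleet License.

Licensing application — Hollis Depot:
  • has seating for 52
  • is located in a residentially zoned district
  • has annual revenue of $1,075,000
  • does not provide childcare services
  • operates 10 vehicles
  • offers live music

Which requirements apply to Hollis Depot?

None

§10.1 does not provide childcare services → Childcare Registration not required.
§10.2 vehicles 10 ≤ 27 → Operating Registration not required.
§10.3 revenue $1,075,000 < $2,550,000 → Commercial Registration not required.
§10.4 revenue $1,075,000 > $675,000 → Commercial License not required.
§10.5 vehicles 10 ≥ 4 → Small Fleet Certificate not required.
§10.6 seating 52 ≤ 182 → High-Occupancy License not required.
§10.7 revenue $1,075,000 ≥ $550,000; offers live music → Standard Registration not required.
§10.8 revenue $1,075,000 ≤ $2,500,000 → Trade Authorization not required.
§10.9 vehicles 10 ≥ 5 → Small Fleet Authorization not required.
§10.10 does not provide childcare services → Commercial Certificate not required.
§10.11 vehicles 10 ≥ 2 → Small Fleet Registration not required.
§10.12 vehicles 10 ≤ 12 → Fleet License not required.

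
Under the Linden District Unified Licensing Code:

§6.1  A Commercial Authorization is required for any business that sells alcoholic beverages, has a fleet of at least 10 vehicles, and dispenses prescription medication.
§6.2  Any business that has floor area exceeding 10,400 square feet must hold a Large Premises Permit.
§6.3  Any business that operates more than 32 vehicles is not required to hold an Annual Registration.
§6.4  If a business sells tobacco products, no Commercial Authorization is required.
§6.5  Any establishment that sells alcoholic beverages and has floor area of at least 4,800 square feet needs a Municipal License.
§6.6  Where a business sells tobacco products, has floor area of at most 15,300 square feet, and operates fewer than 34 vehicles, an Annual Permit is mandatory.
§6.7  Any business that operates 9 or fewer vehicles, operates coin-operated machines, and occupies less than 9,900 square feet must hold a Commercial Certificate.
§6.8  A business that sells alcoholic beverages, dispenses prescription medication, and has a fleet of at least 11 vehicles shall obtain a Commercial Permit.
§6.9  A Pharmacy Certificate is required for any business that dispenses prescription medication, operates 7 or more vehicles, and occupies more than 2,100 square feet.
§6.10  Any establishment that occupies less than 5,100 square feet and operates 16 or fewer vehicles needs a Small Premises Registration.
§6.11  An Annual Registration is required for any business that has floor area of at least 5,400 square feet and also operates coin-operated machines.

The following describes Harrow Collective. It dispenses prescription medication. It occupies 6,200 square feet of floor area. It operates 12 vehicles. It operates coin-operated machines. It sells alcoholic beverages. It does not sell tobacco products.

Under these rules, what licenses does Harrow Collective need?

§6.1 sells alcoholic beverages; vehicles 12 ≥ 10; dispenses prescription medication → Commercial Authorization required.
§6.2 floor area 6,200 square feet ≤ 10,400 square feet → Large Premises Permit not required.
§6.3 vehicles 12 ≤ 32 → Annual Registration exemption does not apply.
§6.4 does not sell tobacco products → Commercial Authorization exemption does not apply.
§6.5 sells alcoholic beverages; floor area 6,200 square feet ≥ 4,800 square feet → Municipal License required.
§6.6 does not sell tobacco products; floor area 6,200 square feet ≤ 15,300 square feet; vehicles 12 < 34 → Annual Permit not required.
§6.7 vehicles 12 > 9; operates coin-operated machines; floor area 6,200 square feet < 9,900 square feet → Commercial Certificate not required.
§6.8 sells alcoholic beverages; dispenses prescription medication; vehicles 12 ≥ 11 → Commercial Permit required.
§6.9 dispenses prescription medication; vehicles 12 ≥ 7; floor area 6,200 square feet > 2,100 square feet → Pharmacy Certificate required.
§6.10 floor area 6,200 square feet ≥ 5,100 square feet; vehicles 12 ≤ 16 → Small Premises Registration not required.
§6.11 floor area 6,200 square feet ≥ 5,400 square feet; operates coin-operated machines → Annual Registration required.

Annual Registration, Commercial Authorization, Commercial Permit, Municipal License, Pharmacy Certificate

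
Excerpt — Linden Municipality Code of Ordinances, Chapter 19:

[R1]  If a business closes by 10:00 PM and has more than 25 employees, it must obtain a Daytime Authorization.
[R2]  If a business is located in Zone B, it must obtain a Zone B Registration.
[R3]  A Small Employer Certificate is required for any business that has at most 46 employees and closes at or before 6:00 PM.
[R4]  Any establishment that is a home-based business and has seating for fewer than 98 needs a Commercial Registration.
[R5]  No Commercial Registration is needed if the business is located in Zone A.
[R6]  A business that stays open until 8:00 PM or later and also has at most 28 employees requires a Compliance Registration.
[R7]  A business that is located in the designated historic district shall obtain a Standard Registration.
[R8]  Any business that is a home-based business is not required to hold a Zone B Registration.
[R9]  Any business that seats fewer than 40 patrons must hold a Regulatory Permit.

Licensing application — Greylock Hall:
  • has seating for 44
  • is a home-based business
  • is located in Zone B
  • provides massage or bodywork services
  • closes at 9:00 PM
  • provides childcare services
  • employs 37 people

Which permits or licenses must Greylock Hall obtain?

[R1] closes 9:00 PM, at/before 10:00 PM; employees 37 > 25 → Daytime Authorization required.
[R2] is located in Zone B → Zone B Registration required.
[R3] employees 37 ≤ 46; closes 9:00 PM, after 6:00 PM → Small Employer Certificate not required.
[R4] is a home-based business; seating 44 < 98 → Commercial Registration required.
[R5] is located in Zone B (not: is located in Zone A) → Commercial Registration exemption does not apply.
[R6] closes 9:00 PM, after 8:00 PM; employees 37 > 28 → Compliance Registration not required.
[R7] is located in Zone B (not: is located in the designated historic district) → Standard Registration not required.
[R8] is a home-based business → exempt from Zone B Registration.
[R9] seating 44 ≥ 40 → Regulatory Permit not required.

Commercial Registration, Daytime Authorization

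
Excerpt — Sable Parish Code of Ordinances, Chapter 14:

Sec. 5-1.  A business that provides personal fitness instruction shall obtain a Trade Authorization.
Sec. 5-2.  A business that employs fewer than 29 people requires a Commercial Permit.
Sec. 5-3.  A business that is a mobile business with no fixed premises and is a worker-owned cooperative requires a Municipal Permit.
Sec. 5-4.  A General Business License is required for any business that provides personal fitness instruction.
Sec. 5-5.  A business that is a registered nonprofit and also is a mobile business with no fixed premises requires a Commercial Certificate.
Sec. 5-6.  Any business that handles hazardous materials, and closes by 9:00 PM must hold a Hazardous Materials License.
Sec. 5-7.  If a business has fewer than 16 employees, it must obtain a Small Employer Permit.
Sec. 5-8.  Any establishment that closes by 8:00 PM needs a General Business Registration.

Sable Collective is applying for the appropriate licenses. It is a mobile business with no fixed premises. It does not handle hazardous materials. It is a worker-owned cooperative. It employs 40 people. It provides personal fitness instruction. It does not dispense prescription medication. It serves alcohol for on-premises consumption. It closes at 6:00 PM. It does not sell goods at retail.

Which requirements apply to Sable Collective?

General Business License, General Business Registration, Municipal Permit, Trade Authorization

Sec. 5-1. provides personal fitness instruction → Trade Authorization required.
Sec. 5-2. employees 40 ≥ 29 → Commercial Permit not required.
Sec. 5-3. is a mobile business with no fixed premises; is a worker-owned cooperative → Municipal Permit required.
Sec. 5-4. provides personal fitness instruction → General Business License required.
Sec. 5-5. is a worker-owned cooperative (not: is a registered nonprofit); is a mobile business with no fixed premises → Commercial Certificate not required.
Sec. 5-6. does not handle hazardous materials; closes 6:00 PM, at/before 9:00 PM → Hazardous Materials License not required.
Sec. 5-7. employees 40 ≥ 16 → Small Employer Permit not required.
Sec. 5-8. closes 6:00 PM, at/before 8:00 PM → General Business Registration required.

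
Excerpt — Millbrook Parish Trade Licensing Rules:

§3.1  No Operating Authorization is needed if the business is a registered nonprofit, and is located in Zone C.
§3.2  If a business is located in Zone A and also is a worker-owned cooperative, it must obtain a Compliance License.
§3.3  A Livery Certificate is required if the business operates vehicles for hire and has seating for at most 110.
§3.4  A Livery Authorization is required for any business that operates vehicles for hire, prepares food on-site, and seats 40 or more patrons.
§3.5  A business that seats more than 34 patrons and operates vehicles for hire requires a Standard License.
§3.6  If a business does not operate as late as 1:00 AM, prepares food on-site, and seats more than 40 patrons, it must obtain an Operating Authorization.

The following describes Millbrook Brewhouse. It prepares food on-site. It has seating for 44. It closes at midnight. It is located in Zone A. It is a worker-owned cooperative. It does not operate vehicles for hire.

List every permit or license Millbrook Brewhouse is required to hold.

§3.1 is a worker-owned cooperative (not: is a registered nonprofit); is located in Zone A (not: is located in Zone C) → Operating Authorization exemption does not apply.
§3.2 is located in Zone A; is a worker-owned cooperative → Compliance License required.
§3.3 does not operate vehicles for hire; seating 44 ≤ 110 → Livery Certificate not required.
§3.4 does not operate vehicles for hire; prepares food on-site; seating 44 ≥ 40 → Livery Authorization not required.
§3.5 seating 44 > 34; does not operate vehicles for hire → Standard License not required.
§3.6 closes midnight, at/before 1:00 AM; prepares food on-site; seating 44 > 40 → Operating Authorization required.

Compliance License, Operating Authorization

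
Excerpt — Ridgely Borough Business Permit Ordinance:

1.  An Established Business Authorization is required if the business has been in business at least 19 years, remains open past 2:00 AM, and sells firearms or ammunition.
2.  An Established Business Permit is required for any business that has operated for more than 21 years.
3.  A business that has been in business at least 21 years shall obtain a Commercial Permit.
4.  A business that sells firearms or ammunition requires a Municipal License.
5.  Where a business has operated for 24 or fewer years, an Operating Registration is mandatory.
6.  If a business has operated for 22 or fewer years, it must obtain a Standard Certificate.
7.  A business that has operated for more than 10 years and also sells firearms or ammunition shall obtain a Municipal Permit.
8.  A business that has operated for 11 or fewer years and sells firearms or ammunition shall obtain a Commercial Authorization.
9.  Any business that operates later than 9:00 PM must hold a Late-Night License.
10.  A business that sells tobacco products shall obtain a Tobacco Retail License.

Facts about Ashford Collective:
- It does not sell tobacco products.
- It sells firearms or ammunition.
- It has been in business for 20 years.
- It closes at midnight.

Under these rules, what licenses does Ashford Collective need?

Late-Night License, Municipal License, Municipal Permit, Operating Registration, Standard Certificate

1. years in business 20 ≥ 19; closes midnight, at/before 2:00 AM; sells firearms or ammunition → Established Business Authorization not required.
2. years in business 20 ≤ 21 → Established Business Permit not required.
3. years in business 20 < 21 → Commercial Permit not required.
4. sells firearms or ammunition → Municipal License required.
5. years in business 20 ≤ 24 → Operating Registration required.
6. years in business 20 ≤ 22 → Standard Certificate required.
7. years in business 20 > 10; sells firearms or ammunition → Municipal Permit required.
8. years in business 20 > 11; sells firearms or ammunition → Commercial Authorization not required.
9. closes midnight, after 9:00 PM → Late-Night License required.
10. does not sell tobacco products → Tobacco Retail License not required.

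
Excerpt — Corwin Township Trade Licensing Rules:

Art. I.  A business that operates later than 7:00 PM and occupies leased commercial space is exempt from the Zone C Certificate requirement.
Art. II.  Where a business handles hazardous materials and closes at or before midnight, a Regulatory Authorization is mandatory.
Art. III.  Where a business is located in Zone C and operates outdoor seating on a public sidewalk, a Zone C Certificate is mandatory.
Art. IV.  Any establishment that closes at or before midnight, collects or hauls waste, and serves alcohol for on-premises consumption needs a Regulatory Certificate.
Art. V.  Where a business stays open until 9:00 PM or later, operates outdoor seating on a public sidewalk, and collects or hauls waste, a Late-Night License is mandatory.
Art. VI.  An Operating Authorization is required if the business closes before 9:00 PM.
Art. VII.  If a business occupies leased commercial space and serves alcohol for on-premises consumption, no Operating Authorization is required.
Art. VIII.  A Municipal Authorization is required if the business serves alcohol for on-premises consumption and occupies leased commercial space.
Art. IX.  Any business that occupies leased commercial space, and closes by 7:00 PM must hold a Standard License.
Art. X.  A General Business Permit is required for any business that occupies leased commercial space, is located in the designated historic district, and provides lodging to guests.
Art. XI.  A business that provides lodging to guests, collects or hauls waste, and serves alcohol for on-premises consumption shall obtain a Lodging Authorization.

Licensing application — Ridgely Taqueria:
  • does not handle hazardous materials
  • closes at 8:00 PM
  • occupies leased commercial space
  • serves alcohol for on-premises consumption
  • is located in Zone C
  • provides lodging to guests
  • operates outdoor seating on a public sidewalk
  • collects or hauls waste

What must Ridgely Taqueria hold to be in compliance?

Art. I. closes 8:00 PM, after 7:00 PM; occupies leased commercial space → exempt from Zone C Certificate.
Art. II. does not handle hazardous materials; closes 8:00 PM, at/before midnight → Regulatory Authorization not required.
Art. III. is located in Zone C; operates outdoor seating on a public sidewalk → Zone C Certificate required.
Art. IV. closes 8:00 PM, at/before midnight; collects or hauls waste; serves alcohol for on-premises consumption → Regulatory Certificate required.
Art. V. closes 8:00 PM, at/before 9:00 PM; operates outdoor seating on a public sidewalk; collects or hauls waste → Late-Night License not required.
Art. VI. closes 8:00 PM, at/before 9:00 PM → Operating Authorization required.
Art. VII. occupies leased commercial space; serves alcohol for on-premises consumption → exempt from Operating Authorization.
Art. VIII. serves alcohol for on-premises consumption; occupies leased commercial space → Municipal Authorization required.
Art. IX. occupies leased commercial space; closes 8:00 PM, after 7:00 PM → Standard License not required.
Art. X. occupies leased commercial space; is located in Zone C (not: is located in the designated historic district); provides lodging to guests → General Business Permit not required.
Art. XI. provides lodging to guests; collects or hauls waste; serves alcohol for on-premises consumption → Lodging Authorization required.

Lodging Authorization, Municipal Authorization, Regulatory Certificate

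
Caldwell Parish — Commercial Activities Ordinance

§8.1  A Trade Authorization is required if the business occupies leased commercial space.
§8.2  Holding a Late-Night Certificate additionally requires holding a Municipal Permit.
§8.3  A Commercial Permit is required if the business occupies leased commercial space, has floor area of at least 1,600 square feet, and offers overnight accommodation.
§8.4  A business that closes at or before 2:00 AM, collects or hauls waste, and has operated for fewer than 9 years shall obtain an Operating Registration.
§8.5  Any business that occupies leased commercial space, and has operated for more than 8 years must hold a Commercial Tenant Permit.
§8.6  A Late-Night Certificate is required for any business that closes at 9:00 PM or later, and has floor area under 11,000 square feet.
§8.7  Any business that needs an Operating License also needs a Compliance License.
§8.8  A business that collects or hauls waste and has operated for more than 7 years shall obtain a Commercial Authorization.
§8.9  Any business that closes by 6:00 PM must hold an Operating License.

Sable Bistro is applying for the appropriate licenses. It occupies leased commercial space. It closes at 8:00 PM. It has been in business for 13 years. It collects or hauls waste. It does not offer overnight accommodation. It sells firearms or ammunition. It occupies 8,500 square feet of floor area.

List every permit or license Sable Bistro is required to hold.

§8.1 occupies leased commercial space → Trade Authorization required.
§8.2 Late-Night Certificate is not required → no effect.
§8.3 occupies leased commercial space; floor area 8,500 square feet ≥ 1,600 square feet; does not offer overnight accommodation → Commercial Permit not required.
§8.4 closes 8:00 PM, at/before 2:00 AM; collects or hauls waste; years in business 13 ≥ 9 → Operating Registration not required.
§8.5 occupies leased commercial space; years in business 13 > 8 → Commercial Tenant Permit required.
§8.6 closes 8:00 PM, at/before 9:00 PM; floor area 8,500 square feet < 11,000 square feet → Late-Night Certificate not required.
§8.7 Operating License is not required → no effect.
§8.8 collects or hauls waste; years in business 13 > 7 → Commercial Authorization required.
§8.9 closes 8:00 PM, after 6:00 PM → Operating License not required.

Commercial Authorization, Commercial Tenant Permit, Trade Authorization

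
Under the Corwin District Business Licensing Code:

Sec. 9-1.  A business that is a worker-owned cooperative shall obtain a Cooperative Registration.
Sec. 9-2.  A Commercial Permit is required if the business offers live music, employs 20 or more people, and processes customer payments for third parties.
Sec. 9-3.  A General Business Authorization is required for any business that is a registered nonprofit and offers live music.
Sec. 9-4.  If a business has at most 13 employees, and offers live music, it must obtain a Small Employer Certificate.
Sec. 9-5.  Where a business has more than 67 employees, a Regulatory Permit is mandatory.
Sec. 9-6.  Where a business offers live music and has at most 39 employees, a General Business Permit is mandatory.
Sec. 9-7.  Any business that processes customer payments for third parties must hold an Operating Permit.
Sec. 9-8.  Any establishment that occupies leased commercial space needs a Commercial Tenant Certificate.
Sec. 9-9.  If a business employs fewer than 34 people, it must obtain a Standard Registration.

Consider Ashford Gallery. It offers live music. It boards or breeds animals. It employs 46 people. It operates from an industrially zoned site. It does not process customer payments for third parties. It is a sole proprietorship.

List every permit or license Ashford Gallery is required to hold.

None

Sec. 9-1. is a sole proprietorship (not: is a worker-owned cooperative) → Cooperative Registration not required.
Sec. 9-2. offers live music; employees 46 ≥ 20; does not process customer payments for third parties → Commercial Permit not required.
Sec. 9-3. is a sole proprietorship (not: is a registered nonprofit); offers live music → General Business Authorization not required.
Sec. 9-4. employees 46 > 13; offers live music → Small Employer Certificate not required.
Sec. 9-5. employees 46 ≤ 67 → Regulatory Permit not required.
Sec. 9-6. offers live music; employees 46 > 39 → General Business Permit not required.
Sec. 9-7. does not process customer payments for third parties → Operating Permit not required.
Sec. 9-8. operates from an industrially zoned site (not: occupies leased commercial space) → Commercial Tenant Certificate not required.
Sec. 9-9. employees 46 ≥ 34 → Standard Registration not required.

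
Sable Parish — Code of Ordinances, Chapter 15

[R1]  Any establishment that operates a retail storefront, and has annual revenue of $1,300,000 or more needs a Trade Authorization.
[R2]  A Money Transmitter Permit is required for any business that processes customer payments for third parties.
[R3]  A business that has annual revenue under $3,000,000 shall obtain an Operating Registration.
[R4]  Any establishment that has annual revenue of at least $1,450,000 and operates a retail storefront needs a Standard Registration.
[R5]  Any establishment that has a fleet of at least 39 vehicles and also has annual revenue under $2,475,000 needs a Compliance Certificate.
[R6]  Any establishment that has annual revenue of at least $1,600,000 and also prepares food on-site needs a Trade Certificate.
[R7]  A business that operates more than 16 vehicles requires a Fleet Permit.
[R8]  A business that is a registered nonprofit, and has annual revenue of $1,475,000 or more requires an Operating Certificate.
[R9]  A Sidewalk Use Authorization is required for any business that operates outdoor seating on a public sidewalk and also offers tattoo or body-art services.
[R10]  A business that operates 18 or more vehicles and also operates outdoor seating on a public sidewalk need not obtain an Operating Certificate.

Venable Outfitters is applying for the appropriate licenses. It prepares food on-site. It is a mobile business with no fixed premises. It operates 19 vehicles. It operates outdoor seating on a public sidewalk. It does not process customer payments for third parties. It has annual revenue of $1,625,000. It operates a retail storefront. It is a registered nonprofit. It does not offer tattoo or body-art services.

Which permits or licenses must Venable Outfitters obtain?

Fleet Permit, Operating Registration, Standard Registration, Trade Authorization, Trade Certificate

[R1] operates a retail storefront; revenue $1,625,000 ≥ $1,300,000 → Trade Authorization required.
[R2] does not process customer payments for third parties → Money Transmitter Permit not required.
[R3] revenue $1,625,000 < $3,000,000 → Operating Registration required.
[R4] revenue $1,625,000 ≥ $1,450,000; operates a retail storefront → Standard Registration required.
[R5] vehicles 19 < 39; revenue $1,625,000 < $2,475,000 → Compliance Certificate not required.
[R6] revenue $1,625,000 ≥ $1,600,000; prepares food on-site → Trade Certificate required.
[R7] vehicles 19 > 16 → Fleet Permit required.
[R8] is a registered nonprofit; revenue $1,625,000 ≥ $1,475,000 → Operating Certificate required.
[R9] operates outdoor seating on a public sidewalk; does not offer tattoo or body-art services → Sidewalk Use Authorization not required.
[R10] vehicles 19 ≥ 18; operates outdoor seating on a public sidewalk → exempt from Operating Certificate.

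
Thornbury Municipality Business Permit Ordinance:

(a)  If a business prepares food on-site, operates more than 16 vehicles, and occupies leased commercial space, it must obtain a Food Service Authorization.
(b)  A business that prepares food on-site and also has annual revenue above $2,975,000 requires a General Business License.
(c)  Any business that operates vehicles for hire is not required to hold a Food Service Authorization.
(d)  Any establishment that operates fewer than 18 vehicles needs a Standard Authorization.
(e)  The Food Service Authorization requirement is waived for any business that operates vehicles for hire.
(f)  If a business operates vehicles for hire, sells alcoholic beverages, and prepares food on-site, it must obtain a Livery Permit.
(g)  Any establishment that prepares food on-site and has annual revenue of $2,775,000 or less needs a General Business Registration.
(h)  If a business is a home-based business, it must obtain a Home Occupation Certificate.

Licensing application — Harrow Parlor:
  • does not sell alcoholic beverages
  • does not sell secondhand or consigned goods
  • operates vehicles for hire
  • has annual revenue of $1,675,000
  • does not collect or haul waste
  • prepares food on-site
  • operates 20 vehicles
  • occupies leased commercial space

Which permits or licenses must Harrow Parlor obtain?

General Business Registration

(a) prepares food on-site; vehicles 20 > 16; occupies leased commercial space → Food Service Authorization required.
(b) prepares food on-site; revenue $1,675,000 ≤ $2,975,000 → General Business License not required.
(c) operates vehicles for hire → exempt from Food Service Authorization.
(d) vehicles 20 ≥ 18 → Standard Authorization not required.
(e) operates vehicles for hire → exempt from Food Service Authorization.
(f) operates vehicles for hire; does not sell alcoholic beverages; prepares food on-site → Livery Permit not required.
(g) prepares food on-site; revenue $1,675,000 ≤ $2,775,000 → General Business Registration required.
(h) occupies leased commercial space (not: is a home-based business) → Home Occupation Certificate not required.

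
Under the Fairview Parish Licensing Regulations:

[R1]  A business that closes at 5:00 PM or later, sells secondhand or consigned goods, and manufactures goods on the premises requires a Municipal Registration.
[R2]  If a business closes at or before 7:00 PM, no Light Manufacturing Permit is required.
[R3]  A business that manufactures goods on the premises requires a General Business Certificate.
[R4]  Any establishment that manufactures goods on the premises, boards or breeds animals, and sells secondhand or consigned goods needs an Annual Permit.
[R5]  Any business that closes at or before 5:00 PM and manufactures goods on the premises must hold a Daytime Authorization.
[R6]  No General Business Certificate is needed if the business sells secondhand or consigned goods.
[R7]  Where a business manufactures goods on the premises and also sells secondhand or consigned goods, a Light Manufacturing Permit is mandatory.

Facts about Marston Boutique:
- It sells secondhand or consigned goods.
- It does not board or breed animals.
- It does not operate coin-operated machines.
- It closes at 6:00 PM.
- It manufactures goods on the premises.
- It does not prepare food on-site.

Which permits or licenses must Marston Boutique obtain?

[R1] closes 6:00 PM, after 5:00 PM; sells secondhand or consigned goods; manufactures goods on the premises → Municipal Registration required.
[R2] closes 6:00 PM, at/before 7:00 PM → exempt from Light Manufacturing Permit.
[R3] manufactures goods on the premises → General Business Certificate required.
[R4] manufactures goods on the premises; does not board or breed animals; sells secondhand or consigned goods → Annual Permit not required.
[R5] closes 6:00 PM, after 5:00 PM; manufactures goods on the premises → Daytime Authorization not required.
[R6] sells secondhand or consigned goods → exempt from General Business Certificate.
[R7] manufactures goods on the premises; sells secondhand or consigned goods → Light Manufacturing Permit required.

Municipal Registration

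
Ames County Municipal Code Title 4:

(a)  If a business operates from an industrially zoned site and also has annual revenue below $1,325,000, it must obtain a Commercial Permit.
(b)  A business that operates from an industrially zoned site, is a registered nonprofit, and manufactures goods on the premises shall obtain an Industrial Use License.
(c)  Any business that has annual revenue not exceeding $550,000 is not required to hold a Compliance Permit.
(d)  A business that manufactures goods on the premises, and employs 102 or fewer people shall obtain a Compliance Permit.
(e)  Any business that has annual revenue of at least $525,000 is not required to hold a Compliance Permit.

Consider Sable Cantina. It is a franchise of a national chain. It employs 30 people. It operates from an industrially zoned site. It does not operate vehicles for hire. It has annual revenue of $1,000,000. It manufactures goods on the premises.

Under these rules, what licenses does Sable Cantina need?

Commercial Permit

(a) operates from an industrially zoned site; revenue $1,000,000 < $1,325,000 → Commercial Permit required.
(b) operates from an industrially zoned site; is a franchise of a national chain (not: is a registered nonprofit); manufactures goods on the premises → Industrial Use License not required.
(c) revenue $1,000,000 > $550,000 → Compliance Permit exemption does not apply.
(d) manufactures goods on the premises; employees 30 ≤ 102 → Compliance Permit required.
(e) revenue $1,000,000 ≥ $525,000 → exempt from Compliance Permit.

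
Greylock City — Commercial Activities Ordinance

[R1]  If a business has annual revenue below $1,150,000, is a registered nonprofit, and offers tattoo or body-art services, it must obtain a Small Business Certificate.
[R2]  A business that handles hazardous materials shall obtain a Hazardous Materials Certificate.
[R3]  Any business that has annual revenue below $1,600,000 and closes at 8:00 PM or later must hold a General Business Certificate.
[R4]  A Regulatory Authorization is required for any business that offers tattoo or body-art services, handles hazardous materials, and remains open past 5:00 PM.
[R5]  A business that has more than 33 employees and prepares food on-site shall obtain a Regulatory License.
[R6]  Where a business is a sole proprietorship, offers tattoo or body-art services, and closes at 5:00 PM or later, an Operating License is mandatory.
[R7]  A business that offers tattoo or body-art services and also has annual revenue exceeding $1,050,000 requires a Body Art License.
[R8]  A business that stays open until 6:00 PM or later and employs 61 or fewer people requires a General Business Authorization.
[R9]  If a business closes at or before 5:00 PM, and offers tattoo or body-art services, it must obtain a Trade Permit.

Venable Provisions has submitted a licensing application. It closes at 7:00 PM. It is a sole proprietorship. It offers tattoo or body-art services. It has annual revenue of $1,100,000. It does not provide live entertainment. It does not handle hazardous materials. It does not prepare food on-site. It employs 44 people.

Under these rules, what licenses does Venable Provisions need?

Body Art License, General Business Authorization, Operating License

[R1] revenue $1,100,000 < $1,150,000; is a sole proprietorship (not: is a registered nonprofit); offers tattoo or body-art services → Small Business Certificate not required.
[R2] does not handle hazardous materials → Hazardous Materials Certificate not required.
[R3] revenue $1,100,000 < $1,600,000; closes 7:00 PM, at/before 8:00 PM → General Business Certificate not required.
[R4] offers tattoo or body-art services; does not handle hazardous materials; closes 7:00 PM, after 5:00 PM → Regulatory Authorization not required.
[R5] employees 44 > 33; does not prepare food on-site → Regulatory License not required.
[R6] is a sole proprietorship; offers tattoo or body-art services; closes 7:00 PM, after 5:00 PM → Operating License required.
[R7] offers tattoo or body-art services; revenue $1,100,000 > $1,050,000 → Body Art License required.
[R8] closes 7:00 PM, after 6:00 PM; employees 44 ≤ 61 → General Business Authorization required.
[R9] closes 7:00 PM, after 5:00 PM; offers tattoo or body-art services → Trade Permit not required.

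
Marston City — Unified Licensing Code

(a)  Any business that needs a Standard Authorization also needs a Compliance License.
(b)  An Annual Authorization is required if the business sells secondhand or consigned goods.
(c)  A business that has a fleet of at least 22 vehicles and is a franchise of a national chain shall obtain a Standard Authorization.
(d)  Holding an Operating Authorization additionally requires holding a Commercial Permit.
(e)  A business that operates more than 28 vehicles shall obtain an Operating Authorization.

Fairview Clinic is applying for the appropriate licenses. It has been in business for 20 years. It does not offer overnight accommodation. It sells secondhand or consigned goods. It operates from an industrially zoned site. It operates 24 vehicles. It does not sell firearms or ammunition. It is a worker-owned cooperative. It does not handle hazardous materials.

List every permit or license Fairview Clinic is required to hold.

(a) Standard Authorization is not required → no effect.
(b) sells secondhand or consigned goods → Annual Authorization required.
(c) vehicles 24 ≥ 22; is a worker-owned cooperative (not: is a franchise of a national chain) → Standard Authorization not required.
(d) Operating Authorization is not required → no effect.
(e) vehicles 24 ≤ 28 → Operating Authorization not required.

Annual Authorization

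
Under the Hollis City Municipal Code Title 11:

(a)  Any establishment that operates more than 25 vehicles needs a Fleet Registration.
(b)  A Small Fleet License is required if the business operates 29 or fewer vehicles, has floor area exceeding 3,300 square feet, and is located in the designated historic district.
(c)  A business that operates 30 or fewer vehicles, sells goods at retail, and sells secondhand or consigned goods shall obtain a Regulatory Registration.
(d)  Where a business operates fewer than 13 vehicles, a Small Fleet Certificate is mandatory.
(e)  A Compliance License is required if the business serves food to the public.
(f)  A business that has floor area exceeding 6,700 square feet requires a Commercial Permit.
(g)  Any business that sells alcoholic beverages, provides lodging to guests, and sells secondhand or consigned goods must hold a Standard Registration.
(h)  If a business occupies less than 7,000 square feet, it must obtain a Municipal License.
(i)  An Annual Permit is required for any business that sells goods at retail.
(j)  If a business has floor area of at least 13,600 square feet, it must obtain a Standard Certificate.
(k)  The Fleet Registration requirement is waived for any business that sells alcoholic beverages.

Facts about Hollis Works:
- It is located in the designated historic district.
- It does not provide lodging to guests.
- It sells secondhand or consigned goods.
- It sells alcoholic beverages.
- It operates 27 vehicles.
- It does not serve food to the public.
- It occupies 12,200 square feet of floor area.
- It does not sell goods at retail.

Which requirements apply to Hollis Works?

Commercial Permit, Small Fleet License

(a) vehicles 27 > 25 → Fleet Registration required.
(b) vehicles 27 ≤ 29; floor area 12,200 square feet > 3,300 square feet; is located in the designated historic district → Small Fleet License required.
(c) vehicles 27 ≤ 30; does not sell goods at retail; sells secondhand or consigned goods → Regulatory Registration not required.
(d) vehicles 27 ≥ 13 → Small Fleet Certificate not required.
(e) does not serve food to the public → Compliance License not required.
(f) floor area 12,200 square feet > 6,700 square feet → Commercial Permit required.
(g) sells alcoholic beverages; does not provide lodging to guests; sells secondhand or consigned goods → Standard Registration not required.
(h) floor area 12,200 square feet ≥ 7,000 square feet → Municipal License not required.
(i) does not sell goods at retail → Annual Permit not required.
(j) floor area 12,200 square feet < 13,600 square feet → Standard Certificate not required.
(k) sells alcoholic beverages → exempt from Fleet Registration.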